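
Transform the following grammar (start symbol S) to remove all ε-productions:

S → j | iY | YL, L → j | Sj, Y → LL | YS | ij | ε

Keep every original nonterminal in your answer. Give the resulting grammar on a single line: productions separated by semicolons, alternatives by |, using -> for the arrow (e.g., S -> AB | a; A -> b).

Nullable set: {Y}.
S -> YL: Y nullable, giving L | YL.
S -> iY: Y nullable, giving i | iY.
Drop Y -> ε.
Y -> YS: Y nullable, giving S | YS.
Unchanged (no nullable symbols): S -> j; L -> Sj; L -> j; Y -> LL; Y -> ij.

S -> L | i | j | YL | iY; L -> j | Sj; Y -> S | LL | YS | ij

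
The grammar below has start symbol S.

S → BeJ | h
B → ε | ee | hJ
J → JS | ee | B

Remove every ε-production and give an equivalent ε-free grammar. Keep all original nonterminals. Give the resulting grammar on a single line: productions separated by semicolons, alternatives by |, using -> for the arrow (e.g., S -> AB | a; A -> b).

Nullable set: {B, J}.
S -> BeJ: B, J nullable, giving Be | BeJ | e | eJ.
Drop B -> ε.
B -> hJ: J nullable, giving h | hJ.
J -> B: B nullable, giving B.
J -> JS: J nullable, giving JS | S.
Unchanged (no nullable symbols): S -> h; B -> ee; J -> ee.

S -> e | h | Be | eJ | BeJ; B -> h | ee | hJ; J -> B | S | JS | ee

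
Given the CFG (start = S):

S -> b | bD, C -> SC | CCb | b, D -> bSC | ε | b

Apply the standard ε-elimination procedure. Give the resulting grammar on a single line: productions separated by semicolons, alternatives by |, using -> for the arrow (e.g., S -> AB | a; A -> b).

S -> b | bD; C -> b | SC | CCb; D -> b | bSC

Nullable set: {D}.
S -> bD: D nullable, giving b | bD.
Drop D -> ε.
Unchanged (no nullable symbols): S -> b; C -> CCb; C -> SC; C -> b; D -> b; D -> bSC.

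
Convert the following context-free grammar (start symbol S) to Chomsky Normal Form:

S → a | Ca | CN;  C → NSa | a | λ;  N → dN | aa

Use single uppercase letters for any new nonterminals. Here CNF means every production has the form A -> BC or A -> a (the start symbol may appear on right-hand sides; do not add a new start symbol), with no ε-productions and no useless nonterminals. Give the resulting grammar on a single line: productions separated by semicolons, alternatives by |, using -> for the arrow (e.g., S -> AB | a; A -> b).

S -> a | AA | BN | CA | CN; A -> a; B -> d; C -> a | ND; D -> SA; N -> AA | BN

Nullable: {C}; after ε-elimination: S -> N | a | CN | Ca; C -> a | NSa; N -> aa | dN.
After unit-elimination: S -> a | CN | Ca | aa | dN; C -> a | NSa; N -> aa | dN.
TERM: introduce A -> a, B -> d and substitute in every rule of length ≥2.
BIN: C -> NSA becomes C -> ND, D -> SA.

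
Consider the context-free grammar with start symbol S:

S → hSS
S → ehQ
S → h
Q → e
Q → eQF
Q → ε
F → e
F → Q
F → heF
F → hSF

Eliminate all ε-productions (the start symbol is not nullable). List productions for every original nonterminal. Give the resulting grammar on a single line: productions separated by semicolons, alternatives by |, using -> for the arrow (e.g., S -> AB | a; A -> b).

Nullable set: {F, Q}.
S -> ehQ: Q nullable, giving eh | ehQ.
F -> Q: Q nullable, giving Q.
F -> hSF: F nullable, giving hS | hSF.
F -> heF: F nullable, giving he | heF.
Drop Q -> ε.
Q -> eQF: Q, F nullable, giving e | eF | eQ | eQF.
Unchanged (no nullable symbols): S -> h; S -> hSS; F -> e; Q -> e.

S -> h | eh | ehQ | hSS; F -> Q | e | hS | he | hSF | heF; Q -> e | eF | eQ | eQF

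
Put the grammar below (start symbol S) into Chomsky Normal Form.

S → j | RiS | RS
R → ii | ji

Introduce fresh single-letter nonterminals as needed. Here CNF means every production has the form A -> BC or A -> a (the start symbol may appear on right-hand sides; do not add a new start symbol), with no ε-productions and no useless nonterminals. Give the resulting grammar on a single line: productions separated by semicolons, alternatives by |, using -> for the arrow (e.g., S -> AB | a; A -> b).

S -> j | RC | RS; A -> i; B -> j; C -> AS; R -> AA | BA

No ε-productions.
No unit productions to eliminate.
TERM: introduce A -> i, B -> j and substitute in every rule of length ≥2.
BIN: S -> RAS becomes S -> RC, C -> AS.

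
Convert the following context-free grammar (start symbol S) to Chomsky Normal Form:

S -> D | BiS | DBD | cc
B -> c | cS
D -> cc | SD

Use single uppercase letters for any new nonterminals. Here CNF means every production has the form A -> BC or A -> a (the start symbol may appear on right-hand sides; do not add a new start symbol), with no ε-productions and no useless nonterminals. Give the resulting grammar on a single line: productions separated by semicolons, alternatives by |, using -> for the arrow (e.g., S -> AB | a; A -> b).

S -> AA | BE | DF | SD; A -> c; B -> c | AS; C -> i; D -> AA | SD; E -> CS; F -> BD

No ε-productions.
After unit-elimination: S -> SD | cc | BiS | DBD; B -> c | cS; D -> SD | cc.
TERM: introduce A -> c, C -> i and substitute in every rule of length ≥2.
BIN: S -> BCS becomes S -> BE, E -> CS; S -> DBD becomes S -> DF, F -> BD.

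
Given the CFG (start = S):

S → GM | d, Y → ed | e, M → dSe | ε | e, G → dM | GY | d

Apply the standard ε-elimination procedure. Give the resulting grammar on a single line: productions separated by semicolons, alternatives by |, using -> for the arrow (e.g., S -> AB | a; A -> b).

S -> G | d | GM; G -> d | GY | dM; M -> e | dSe; Y -> e | ed

Nullable set: {M}.
S -> GM: M nullable, giving G | GM.
G -> dM: M nullable, giving d | dM.
Drop M -> ε.
Unchanged (no nullable symbols): S -> d; G -> GY; G -> d; M -> dSe; M -> e; Y -> e; Y -> ed.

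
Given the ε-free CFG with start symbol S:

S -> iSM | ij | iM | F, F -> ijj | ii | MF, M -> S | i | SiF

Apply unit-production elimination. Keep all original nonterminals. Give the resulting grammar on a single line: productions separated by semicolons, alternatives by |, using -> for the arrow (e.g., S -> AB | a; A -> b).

Unit productions: M->S, S->F.
Unit pairs (A ⇒* B via units): (M,F), (M,S), (S,F).
S: inherits non-unit rules of {F, S} → MF | iM | iSM | ii | ij | ijj.
F: inherits non-unit rules of {F} → MF | ii | ijj.
M: inherits non-unit rules of {F, M, S} → MF | SiF | i | iM | iSM | ii | ij | ijj.

S -> MF | iM | ii | ij | iSM | ijj; F -> MF | ii | ijj; M -> i | MF | iM | ii | ij | SiF | iSM | ijj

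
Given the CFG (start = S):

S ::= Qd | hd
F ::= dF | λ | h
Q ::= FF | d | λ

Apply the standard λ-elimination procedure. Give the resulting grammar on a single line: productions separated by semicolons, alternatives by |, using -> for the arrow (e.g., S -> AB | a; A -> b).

Nullable set: {F, Q}.
S -> Qd: Q nullable, giving Qd | d.
Drop F -> λ.
F -> dF: F nullable, giving d | dF.
Drop Q -> λ.
Q -> FF: F, F nullable, giving F | FF.
Unchanged (no nullable symbols): S -> hd; F -> h; Q -> d.

S -> d | Qd | hd; F -> d | h | dF; Q -> F | d | FF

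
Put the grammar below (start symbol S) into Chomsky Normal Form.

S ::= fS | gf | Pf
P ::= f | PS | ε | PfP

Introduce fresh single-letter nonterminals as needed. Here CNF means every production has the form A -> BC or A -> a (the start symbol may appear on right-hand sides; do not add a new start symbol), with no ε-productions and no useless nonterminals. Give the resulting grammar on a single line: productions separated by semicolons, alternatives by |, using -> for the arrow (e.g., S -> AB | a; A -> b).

S -> f | AS | BA | PA; A -> f; B -> g; C -> AP; P -> f | AP | AS | BA | PA | PC | PS

Nullable: {P}; after ε-elimination: S -> f | Pf | fS | gf; P -> S | f | PS | Pf | fP | PfP.
After unit-elimination: S -> f | Pf | fS | gf; P -> f | PS | Pf | fP | fS | gf | PfP.
TERM: introduce A -> f, B -> g and substitute in every rule of length ≥2.
BIN: P -> PAP becomes P -> PC, C -> AP.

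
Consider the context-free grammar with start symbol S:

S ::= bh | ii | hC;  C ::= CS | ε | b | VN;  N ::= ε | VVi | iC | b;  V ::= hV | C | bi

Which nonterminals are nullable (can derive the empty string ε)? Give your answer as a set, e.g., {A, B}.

{C, N, V}

Directly nullable (have an ε-rule): {C, N}.
V is nullable via V -> C (every symbol on the right is already known nullable).
Not nullable: S — each has a terminal in every rule's right-hand side or depends on a non-nullable symbol.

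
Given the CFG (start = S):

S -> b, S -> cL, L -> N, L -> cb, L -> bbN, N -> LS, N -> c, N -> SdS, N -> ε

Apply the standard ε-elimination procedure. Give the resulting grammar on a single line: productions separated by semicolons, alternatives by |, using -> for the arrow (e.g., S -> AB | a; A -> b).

S -> b | c | cL; L -> N | bb | cb | bbN; N -> S | c | LS | SdS

Nullable set: {L, N}.
S -> cL: L nullable, giving c | cL.
L -> N: N nullable, giving N.
L -> bbN: N nullable, giving bb | bbN.
Drop N -> ε.
N -> LS: L nullable, giving LS | S.
Unchanged (no nullable symbols): S -> b; L -> cb; N -> SdS; N -> c.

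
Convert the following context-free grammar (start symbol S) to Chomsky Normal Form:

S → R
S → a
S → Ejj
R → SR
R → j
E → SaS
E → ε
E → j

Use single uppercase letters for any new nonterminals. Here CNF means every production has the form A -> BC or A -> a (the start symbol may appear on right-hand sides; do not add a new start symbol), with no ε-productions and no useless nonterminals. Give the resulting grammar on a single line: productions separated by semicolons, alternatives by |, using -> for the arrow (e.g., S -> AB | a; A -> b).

Nullable: {E}; after ε-elimination: S -> R | a | jj | Ejj; E -> j | SaS; R -> j | SR.
After unit-elimination: S -> a | j | SR | jj | Ejj; E -> j | SaS; R -> j | SR.
TERM: introduce A -> a, B -> j and substitute in every rule of length ≥2.
BIN: E -> SAS becomes E -> SC, C -> AS; S -> EBB becomes S -> ED, D -> BB.

S -> a | j | BB | ED | SR; A -> a; B -> j; C -> AS; D -> BB; E -> j | SC; R -> j | SR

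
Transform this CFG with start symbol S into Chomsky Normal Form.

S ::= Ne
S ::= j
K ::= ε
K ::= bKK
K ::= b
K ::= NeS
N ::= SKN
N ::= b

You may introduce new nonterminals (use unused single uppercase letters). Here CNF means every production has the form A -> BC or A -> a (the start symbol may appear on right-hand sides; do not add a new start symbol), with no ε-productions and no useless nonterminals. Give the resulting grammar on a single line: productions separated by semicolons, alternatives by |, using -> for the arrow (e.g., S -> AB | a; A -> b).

Nullable: {K}; after ε-elimination: S -> j | Ne; K -> b | bK | NeS | bKK; N -> b | SN | SKN.
No unit productions to eliminate.
TERM: introduce B -> b, A -> e and substitute in every rule of length ≥2.
BIN: K -> BKK becomes K -> BC, C -> KK; K -> NAS becomes K -> ND, D -> AS; N -> SKN becomes N -> SE, E -> KN.

S -> j | NA; A -> e; B -> b; C -> KK; D -> AS; E -> KN; K -> b | BC | BK | ND; N -> b | SE | SN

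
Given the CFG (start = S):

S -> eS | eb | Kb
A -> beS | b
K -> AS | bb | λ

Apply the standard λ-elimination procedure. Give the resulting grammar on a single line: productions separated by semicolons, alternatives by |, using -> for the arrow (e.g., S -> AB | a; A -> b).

Nullable set: {K}.
S -> Kb: K nullable, giving Kb | b.
Drop K -> λ.
Unchanged (no nullable symbols): S -> eS; S -> eb; A -> b; A -> beS; K -> AS; K -> bb.

S -> b | Kb | eS | eb; A -> b | beS; K -> AS | bb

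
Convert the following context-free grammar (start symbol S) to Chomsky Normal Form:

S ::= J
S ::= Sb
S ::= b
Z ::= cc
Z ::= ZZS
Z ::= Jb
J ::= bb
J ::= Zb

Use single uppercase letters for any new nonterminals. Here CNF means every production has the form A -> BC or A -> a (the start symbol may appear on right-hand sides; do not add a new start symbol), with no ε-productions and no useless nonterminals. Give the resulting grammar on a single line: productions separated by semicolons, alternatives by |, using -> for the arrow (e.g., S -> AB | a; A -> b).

No ε-productions.
After unit-elimination: S -> b | Sb | Zb | bb; J -> Zb | bb; Z -> Jb | cc | ZZS.
TERM: introduce A -> b, B -> c and substitute in every rule of length ≥2.
BIN: Z -> ZZS becomes Z -> ZC, C -> ZS.

S -> b | AA | SA | ZA; A -> b; B -> c; C -> ZS; J -> AA | ZA; Z -> BB | JA | ZC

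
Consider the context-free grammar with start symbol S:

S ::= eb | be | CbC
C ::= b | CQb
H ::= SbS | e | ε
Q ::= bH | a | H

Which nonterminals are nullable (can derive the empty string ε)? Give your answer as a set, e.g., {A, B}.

{H, Q}

Directly nullable (have an ε-rule): {H}.
Q is nullable via Q -> H (every symbol on the right is already known nullable).
Not nullable: C, S — each has a terminal in every rule's right-hand side or depends on a non-nullable symbol.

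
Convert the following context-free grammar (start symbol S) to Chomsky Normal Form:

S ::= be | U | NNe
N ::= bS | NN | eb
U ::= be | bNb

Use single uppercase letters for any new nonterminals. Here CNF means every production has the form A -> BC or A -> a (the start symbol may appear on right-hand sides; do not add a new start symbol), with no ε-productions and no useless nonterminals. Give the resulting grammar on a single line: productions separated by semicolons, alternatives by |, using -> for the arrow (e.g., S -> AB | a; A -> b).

No ε-productions.
After unit-elimination: S -> be | NNe | bNb; N -> NN | bS | eb; U -> be | bNb.
TERM: introduce A -> b, B -> e and substitute in every rule of length ≥2.
BIN: S -> ANA becomes S -> AC, C -> NA; S -> NNB becomes S -> ND, D -> NB; U -> ANA becomes U -> AE, E -> NA.
Drop unreachable/unproductive: U.

S -> AB | AC | ND; A -> b; B -> e; C -> NA; D -> NB; N -> AS | BA | NN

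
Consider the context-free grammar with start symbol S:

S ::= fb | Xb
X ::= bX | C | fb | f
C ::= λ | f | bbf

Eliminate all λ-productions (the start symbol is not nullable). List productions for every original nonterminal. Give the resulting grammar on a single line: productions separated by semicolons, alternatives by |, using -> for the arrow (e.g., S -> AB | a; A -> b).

Nullable set: {C, X}.
S -> Xb: X nullable, giving Xb | b.
Drop C -> λ.
X -> C: C nullable, giving C.
X -> bX: X nullable, giving b | bX.
Unchanged (no nullable symbols): S -> fb; C -> bbf; C -> f; X -> f; X -> fb.

S -> b | Xb | fb; C -> f | bbf; X -> C | b | f | bX | fb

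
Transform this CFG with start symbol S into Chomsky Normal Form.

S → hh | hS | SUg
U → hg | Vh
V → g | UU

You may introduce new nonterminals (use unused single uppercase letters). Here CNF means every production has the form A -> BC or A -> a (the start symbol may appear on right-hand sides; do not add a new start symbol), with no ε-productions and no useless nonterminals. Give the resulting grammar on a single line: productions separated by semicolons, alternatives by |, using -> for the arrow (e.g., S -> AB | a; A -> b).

S -> BB | BS | SC; A -> g; B -> h; C -> UA; U -> BA | VB; V -> g | UU

No ε-productions.
No unit productions to eliminate.
TERM: introduce A -> g, B -> h and substitute in every rule of length ≥2.
BIN: S -> SUA becomes S -> SC, C -> UA.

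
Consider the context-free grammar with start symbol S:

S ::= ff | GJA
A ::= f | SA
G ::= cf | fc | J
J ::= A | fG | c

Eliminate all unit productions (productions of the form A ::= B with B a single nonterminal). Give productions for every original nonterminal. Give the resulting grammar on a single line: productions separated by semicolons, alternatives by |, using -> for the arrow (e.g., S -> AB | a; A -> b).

Unit productions: G->J, J->A.
Unit pairs (A ⇒* B via units): (G,A), (G,J), (J,A).
S: inherits non-unit rules of {S} → GJA | ff.
A: inherits non-unit rules of {A} → SA | f.
G: inherits non-unit rules of {A, G, J} → SA | c | cf | f | fG | fc.
J: inherits non-unit rules of {A, J} → SA | c | f | fG.

S -> ff | GJA; A -> f | SA; G -> c | f | SA | cf | fG | fc; J -> c | f | SA | fG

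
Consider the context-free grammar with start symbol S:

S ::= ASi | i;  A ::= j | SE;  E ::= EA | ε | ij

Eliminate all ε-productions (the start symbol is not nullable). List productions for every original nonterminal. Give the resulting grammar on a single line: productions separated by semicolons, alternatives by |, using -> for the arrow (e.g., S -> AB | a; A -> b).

Nullable set: {E}.
A -> SE: E nullable, giving S | SE.
Drop E -> ε.
E -> EA: E nullable, giving A | EA.
Unchanged (no nullable symbols): S -> ASi; S -> i; A -> j; E -> ij.

S -> i | ASi; A -> S | j | SE; E -> A | EA | ij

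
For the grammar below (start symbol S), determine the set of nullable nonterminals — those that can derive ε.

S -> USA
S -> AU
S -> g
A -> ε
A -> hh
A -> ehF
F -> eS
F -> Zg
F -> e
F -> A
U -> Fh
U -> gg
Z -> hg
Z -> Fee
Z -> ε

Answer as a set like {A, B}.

{A, F, Z}

Directly nullable (have an ε-rule): {A, Z}.
F is nullable via F -> A (every symbol on the right is already known nullable).
Not nullable: S, U — each has a terminal in every rule's right-hand side or depends on a non-nullable symbol.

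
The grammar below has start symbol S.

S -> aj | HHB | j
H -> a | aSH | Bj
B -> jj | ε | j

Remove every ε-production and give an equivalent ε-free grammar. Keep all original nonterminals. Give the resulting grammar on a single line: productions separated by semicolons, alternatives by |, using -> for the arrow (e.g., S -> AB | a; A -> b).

S -> j | HH | aj | HHB; B -> j | jj; H -> a | j | Bj | aSH

Nullable set: {B}.
S -> HHB: B nullable, giving HH | HHB.
Drop B -> ε.
H -> Bj: B nullable, giving Bj | j.
Unchanged (no nullable symbols): S -> aj; S -> j; B -> j; B -> jj; H -> a; H -> aSH.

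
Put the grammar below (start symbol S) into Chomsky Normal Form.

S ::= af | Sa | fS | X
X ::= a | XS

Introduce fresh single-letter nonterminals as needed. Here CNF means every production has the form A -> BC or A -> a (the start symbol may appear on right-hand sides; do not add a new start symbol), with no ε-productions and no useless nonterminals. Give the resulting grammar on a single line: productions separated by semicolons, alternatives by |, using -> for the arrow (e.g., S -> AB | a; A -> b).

S -> a | AB | BS | SA | XS; A -> a; B -> f; X -> a | XS

No ε-productions.
After unit-elimination: S -> a | Sa | XS | af | fS; X -> a | XS.
TERM: introduce A -> a, B -> f and substitute in every rule of length ≥2.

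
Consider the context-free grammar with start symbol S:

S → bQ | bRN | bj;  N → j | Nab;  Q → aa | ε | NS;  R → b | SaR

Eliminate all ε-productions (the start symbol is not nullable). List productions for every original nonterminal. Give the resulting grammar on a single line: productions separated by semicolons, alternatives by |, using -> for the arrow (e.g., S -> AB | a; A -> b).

S -> b | bQ | bj | bRN; N -> j | Nab; Q -> NS | aa; R -> b | SaR

Nullable set: {Q}.
S -> bQ: Q nullable, giving b | bQ.
Drop Q -> ε.
Unchanged (no nullable symbols): S -> bRN; S -> bj; N -> Nab; N -> j; Q -> NS; Q -> aa; R -> SaR; R -> b.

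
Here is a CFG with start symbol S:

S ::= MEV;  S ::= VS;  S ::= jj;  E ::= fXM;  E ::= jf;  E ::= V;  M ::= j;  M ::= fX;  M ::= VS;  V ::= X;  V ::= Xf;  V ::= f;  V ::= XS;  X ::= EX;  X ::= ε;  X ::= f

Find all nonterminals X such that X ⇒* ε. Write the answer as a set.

Directly nullable (have an ε-rule): {X}.
V is nullable via V -> X (every symbol on the right is already known nullable).
E is nullable via E -> V (every symbol on the right is already known nullable).
Not nullable: M, S — each has a terminal in every rule's right-hand side or depends on a non-nullable symbol.

{E, V, X}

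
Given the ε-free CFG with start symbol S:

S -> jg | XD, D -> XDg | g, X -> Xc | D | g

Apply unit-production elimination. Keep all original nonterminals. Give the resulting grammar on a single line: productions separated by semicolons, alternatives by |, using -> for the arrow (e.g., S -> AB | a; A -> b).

Unit productions: X->D.
Unit pairs (A ⇒* B via units): (X,D).
S: inherits non-unit rules of {S} → XD | jg.
D: inherits non-unit rules of {D} → XDg | g.
X: inherits non-unit rules of {D, X} → XDg | Xc | g.

S -> XD | jg; D -> g | XDg; X -> g | Xc | XDg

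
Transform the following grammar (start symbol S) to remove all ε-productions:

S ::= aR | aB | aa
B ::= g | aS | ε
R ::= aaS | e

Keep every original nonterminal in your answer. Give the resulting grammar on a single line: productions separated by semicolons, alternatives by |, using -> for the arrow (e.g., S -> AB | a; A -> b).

S -> a | aB | aR | aa; B -> g | aS; R -> e | aaS

Nullable set: {B}.
S -> aB: B nullable, giving a | aB.
Drop B -> ε.
Unchanged (no nullable symbols): S -> aR; S -> aa; B -> aS; B -> g; R -> aaS; R -> e.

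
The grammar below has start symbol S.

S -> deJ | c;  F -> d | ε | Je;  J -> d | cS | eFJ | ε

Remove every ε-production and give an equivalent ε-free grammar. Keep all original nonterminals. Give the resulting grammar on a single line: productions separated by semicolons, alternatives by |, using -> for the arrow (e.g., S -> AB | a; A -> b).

S -> c | de | deJ; F -> d | e | Je; J -> d | e | cS | eF | eJ | eFJ

Nullable set: {F, J}.
S -> deJ: J nullable, giving de | deJ.
Drop F -> ε.
F -> Je: J nullable, giving Je | e.
Drop J -> ε.
J -> eFJ: F, J nullable, giving e | eF | eFJ | eJ.
Unchanged (no nullable symbols): S -> c; F -> d; J -> cS; J -> d.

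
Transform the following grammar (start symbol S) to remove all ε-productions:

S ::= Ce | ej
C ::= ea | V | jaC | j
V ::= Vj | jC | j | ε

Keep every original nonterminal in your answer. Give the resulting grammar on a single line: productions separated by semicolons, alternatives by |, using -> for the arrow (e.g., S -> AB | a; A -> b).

Nullable set: {C, V}.
S -> Ce: C nullable, giving Ce | e.
C -> V: V nullable, giving V.
C -> jaC: C nullable, giving ja | jaC.
Drop V -> ε.
V -> Vj: V nullable, giving Vj | j.
V -> jC: C nullable, giving j | jC.
Unchanged (no nullable symbols): S -> ej; C -> ea; C -> j; V -> j.

S -> e | Ce | ej; C -> V | j | ea | ja | jaC; V -> j | Vj | jC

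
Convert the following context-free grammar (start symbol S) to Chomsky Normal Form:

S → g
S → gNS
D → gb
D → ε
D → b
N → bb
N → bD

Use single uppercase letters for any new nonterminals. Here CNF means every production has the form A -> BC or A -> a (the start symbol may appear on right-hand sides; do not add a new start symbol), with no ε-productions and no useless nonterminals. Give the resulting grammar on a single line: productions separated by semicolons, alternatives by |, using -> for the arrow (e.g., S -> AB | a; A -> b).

Nullable: {D}; after ε-elimination: S -> g | gNS; D -> b | gb; N -> b | bD | bb.
No unit productions to eliminate.
TERM: introduce B -> b, A -> g and substitute in every rule of length ≥2.
BIN: S -> ANS becomes S -> AC, C -> NS.

S -> g | AC; A -> g; B -> b; C -> NS; D -> b | AB; N -> b | BB | BD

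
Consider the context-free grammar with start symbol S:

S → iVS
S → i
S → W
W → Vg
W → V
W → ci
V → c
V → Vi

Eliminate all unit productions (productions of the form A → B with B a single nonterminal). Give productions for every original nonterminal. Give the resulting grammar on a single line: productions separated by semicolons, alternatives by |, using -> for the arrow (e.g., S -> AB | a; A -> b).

S -> c | i | Vg | Vi | ci | iVS; V -> c | Vi; W -> c | Vg | Vi | ci

Unit productions: S->W, W->V.
Unit pairs (A ⇒* B via units): (S,V), (S,W), (W,V).
S: inherits non-unit rules of {S, V, W} → Vg | Vi | c | ci | i | iVS.
V: inherits non-unit rules of {V} → Vi | c.
W: inherits non-unit rules of {V, W} → Vg | Vi | c | ci.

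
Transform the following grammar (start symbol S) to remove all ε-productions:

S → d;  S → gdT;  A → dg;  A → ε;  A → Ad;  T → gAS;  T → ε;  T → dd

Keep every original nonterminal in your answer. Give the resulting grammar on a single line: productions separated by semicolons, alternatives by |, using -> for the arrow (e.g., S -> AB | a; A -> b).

S -> d | gd | gdT; A -> d | Ad | dg; T -> dd | gS | gAS

Nullable set: {A, T}.
S -> gdT: T nullable, giving gd | gdT.
Drop A -> ε.
A -> Ad: A nullable, giving Ad | d.
Drop T -> ε.
T -> gAS: A nullable, giving gAS | gS.
Unchanged (no nullable symbols): S -> d; A -> dg; T -> dd.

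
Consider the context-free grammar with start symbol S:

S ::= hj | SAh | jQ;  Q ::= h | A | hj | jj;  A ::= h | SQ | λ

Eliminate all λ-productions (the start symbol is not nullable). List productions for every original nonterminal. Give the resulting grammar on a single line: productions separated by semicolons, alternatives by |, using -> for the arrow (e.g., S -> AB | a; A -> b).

S -> j | Sh | hj | jQ | SAh; A -> S | h | SQ; Q -> A | h | hj | jj

Nullable set: {A, Q}.
S -> SAh: A nullable, giving SAh | Sh.
S -> jQ: Q nullable, giving j | jQ.
Drop A -> λ.
A -> SQ: Q nullable, giving S | SQ.
Q -> A: A nullable, giving A.
Unchanged (no nullable symbols): S -> hj; A -> h; Q -> h; Q -> hj; Q -> jj.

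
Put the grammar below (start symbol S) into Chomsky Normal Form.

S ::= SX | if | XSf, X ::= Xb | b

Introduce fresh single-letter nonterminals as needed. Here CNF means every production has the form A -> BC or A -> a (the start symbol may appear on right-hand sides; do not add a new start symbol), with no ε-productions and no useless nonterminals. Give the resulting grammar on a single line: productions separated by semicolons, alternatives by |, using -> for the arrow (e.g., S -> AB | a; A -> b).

S -> BA | SX | XD; A -> f; B -> i; C -> b; D -> SA; X -> b | XC

No ε-productions.
No unit productions to eliminate.
TERM: introduce C -> b, A -> f, B -> i and substitute in every rule of length ≥2.
BIN: S -> XSA becomes S -> XD, D -> SA.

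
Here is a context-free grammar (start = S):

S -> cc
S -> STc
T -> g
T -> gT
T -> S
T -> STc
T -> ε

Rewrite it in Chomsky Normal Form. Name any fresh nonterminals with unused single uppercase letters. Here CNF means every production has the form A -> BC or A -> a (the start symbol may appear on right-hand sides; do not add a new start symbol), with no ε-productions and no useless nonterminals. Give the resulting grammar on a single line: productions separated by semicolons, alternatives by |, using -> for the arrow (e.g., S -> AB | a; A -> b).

S -> AA | SA | SC; A -> c; B -> g; C -> TA; D -> TA; T -> g | AA | BT | SA | SD

Nullable: {T}; after ε-elimination: S -> Sc | cc | STc; T -> S | g | Sc | gT | STc.
After unit-elimination: S -> Sc | cc | STc; T -> g | Sc | cc | gT | STc.
TERM: introduce A -> c, B -> g and substitute in every rule of length ≥2.
BIN: S -> STA becomes S -> SC, C -> TA; T -> STA becomes T -> SD, D -> TA.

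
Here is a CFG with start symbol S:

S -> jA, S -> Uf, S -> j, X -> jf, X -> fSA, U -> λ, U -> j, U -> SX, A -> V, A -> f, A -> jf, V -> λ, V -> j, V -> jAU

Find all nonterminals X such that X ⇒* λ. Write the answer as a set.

Directly nullable (have an ε-rule): {U, V}.
A is nullable via A -> V (every symbol on the right is already known nullable).
Not nullable: S, X — each has a terminal in every rule's right-hand side or depends on a non-nullable symbol.

{A, U, V}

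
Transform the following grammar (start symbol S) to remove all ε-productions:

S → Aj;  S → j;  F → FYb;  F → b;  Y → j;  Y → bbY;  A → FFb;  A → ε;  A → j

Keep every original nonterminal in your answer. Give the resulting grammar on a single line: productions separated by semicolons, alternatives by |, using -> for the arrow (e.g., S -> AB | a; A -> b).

Nullable set: {A}.
S -> Aj: A nullable, giving Aj | j.
Drop A -> ε.
Unchanged (no nullable symbols): S -> j; A -> FFb; A -> j; F -> FYb; F -> b; Y -> bbY; Y -> j.

S -> j | Aj; A -> j | FFb; F -> b | FYb; Y -> j | bbY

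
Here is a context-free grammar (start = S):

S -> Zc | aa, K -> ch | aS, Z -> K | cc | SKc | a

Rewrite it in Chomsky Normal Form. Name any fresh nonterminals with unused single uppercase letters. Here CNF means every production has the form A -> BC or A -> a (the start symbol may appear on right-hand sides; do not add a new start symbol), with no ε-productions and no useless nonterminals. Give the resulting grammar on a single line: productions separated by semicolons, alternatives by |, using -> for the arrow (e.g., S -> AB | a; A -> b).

S -> AA | ZB; A -> a; B -> c; C -> h; D -> KB; K -> AS | BC; Z -> a | AS | BB | BC | SD

No ε-productions.
After unit-elimination: S -> Zc | aa; K -> aS | ch; Z -> a | aS | cc | ch | SKc.
TERM: introduce A -> a, B -> c, C -> h and substitute in every rule of length ≥2.
BIN: Z -> SKB becomes Z -> SD, D -> KB.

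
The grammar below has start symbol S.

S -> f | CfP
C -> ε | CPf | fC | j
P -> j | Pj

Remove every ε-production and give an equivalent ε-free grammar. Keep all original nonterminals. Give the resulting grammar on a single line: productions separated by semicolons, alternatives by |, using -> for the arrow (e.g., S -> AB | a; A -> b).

Nullable set: {C}.
S -> CfP: C nullable, giving CfP | fP.
Drop C -> ε.
C -> CPf: C nullable, giving CPf | Pf.
C -> fC: C nullable, giving f | fC.
Unchanged (no nullable symbols): S -> f; C -> j; P -> Pj; P -> j.

S -> f | fP | CfP; C -> f | j | Pf | fC | CPf; P -> j | Pj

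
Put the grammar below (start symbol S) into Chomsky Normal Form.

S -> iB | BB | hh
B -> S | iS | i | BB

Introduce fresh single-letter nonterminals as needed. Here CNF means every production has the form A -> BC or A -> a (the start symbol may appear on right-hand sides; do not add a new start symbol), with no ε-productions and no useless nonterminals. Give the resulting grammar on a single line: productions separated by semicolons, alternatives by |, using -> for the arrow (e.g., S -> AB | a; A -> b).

S -> AA | BB | CB; A -> h; B -> i | AA | BB | CB | CS; C -> i

No ε-productions.
After unit-elimination: S -> BB | hh | iB; B -> i | BB | hh | iB | iS.
TERM: introduce A -> h, C -> i and substitute in every rule of length ≥2.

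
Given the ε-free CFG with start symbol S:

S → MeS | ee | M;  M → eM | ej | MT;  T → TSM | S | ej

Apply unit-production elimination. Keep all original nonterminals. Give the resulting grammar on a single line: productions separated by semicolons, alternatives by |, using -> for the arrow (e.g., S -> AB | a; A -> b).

S -> MT | eM | ee | ej | MeS; M -> MT | eM | ej; T -> MT | eM | ee | ej | MeS | TSM

Unit productions: S->M, T->S.
Unit pairs (A ⇒* B via units): (S,M), (T,M), (T,S).
S: inherits non-unit rules of {M, S} → MT | MeS | eM | ee | ej.
M: inherits non-unit rules of {M} → MT | eM | ej.
T: inherits non-unit rules of {M, S, T} → MT | MeS | TSM | eM | ee | ej.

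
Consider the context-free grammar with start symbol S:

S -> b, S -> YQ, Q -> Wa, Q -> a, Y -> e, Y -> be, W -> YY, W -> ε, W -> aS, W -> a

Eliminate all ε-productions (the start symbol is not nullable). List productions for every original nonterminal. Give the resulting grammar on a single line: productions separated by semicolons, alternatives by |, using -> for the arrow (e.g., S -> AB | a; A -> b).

S -> b | YQ; Q -> a | Wa; W -> a | YY | aS; Y -> e | be

Nullable set: {W}.
Q -> Wa: W nullable, giving Wa | a.
Drop W -> ε.
Unchanged (no nullable symbols): S -> YQ; S -> b; Q -> a; W -> YY; W -> a; W -> aS; Y -> be; Y -> e.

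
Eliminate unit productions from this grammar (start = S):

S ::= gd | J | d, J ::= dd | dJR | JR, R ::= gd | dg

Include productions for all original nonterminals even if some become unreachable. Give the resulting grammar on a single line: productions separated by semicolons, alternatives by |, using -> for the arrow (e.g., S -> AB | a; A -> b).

Unit productions: S->J.
Unit pairs (A ⇒* B via units): (S,J).
S: inherits non-unit rules of {J, S} → JR | d | dJR | dd | gd.
J: inherits non-unit rules of {J} → JR | dJR | dd.
R: inherits non-unit rules of {R} → dg | gd.

S -> d | JR | dd | gd | dJR; J -> JR | dd | dJR; R -> dg | gd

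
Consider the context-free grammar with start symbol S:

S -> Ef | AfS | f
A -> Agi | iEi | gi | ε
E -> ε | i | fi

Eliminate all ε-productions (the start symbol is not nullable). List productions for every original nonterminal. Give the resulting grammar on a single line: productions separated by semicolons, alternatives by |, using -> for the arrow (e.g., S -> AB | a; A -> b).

S -> f | Ef | fS | AfS; A -> gi | ii | Agi | iEi; E -> i | fi

Nullable set: {A, E}.
S -> AfS: A nullable, giving AfS | fS.
S -> Ef: E nullable, giving Ef | f.
Drop A -> ε.
A -> Agi: A nullable, giving Agi | gi.
A -> iEi: E nullable, giving iEi | ii.
Drop E -> ε.
Unchanged (no nullable symbols): S -> f; A -> gi; E -> fi; E -> i.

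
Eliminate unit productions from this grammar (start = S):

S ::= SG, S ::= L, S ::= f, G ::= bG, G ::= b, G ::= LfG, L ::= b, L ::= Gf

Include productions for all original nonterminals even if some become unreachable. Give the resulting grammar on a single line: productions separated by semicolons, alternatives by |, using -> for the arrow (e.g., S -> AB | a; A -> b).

Unit productions: S->L.
Unit pairs (A ⇒* B via units): (S,L).
S: inherits non-unit rules of {L, S} → Gf | SG | b | f.
G: inherits non-unit rules of {G} → LfG | b | bG.
L: inherits non-unit rules of {L} → Gf | b.

S -> b | f | Gf | SG; G -> b | bG | LfG; L -> b | Gf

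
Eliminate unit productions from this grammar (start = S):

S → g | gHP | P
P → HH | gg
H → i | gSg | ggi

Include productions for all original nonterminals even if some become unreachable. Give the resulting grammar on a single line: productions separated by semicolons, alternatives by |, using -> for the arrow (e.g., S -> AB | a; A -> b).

S -> g | HH | gg | gHP; H -> i | gSg | ggi; P -> HH | gg

Unit productions: S->P.
Unit pairs (A ⇒* B via units): (S,P).
S: inherits non-unit rules of {P, S} → HH | g | gHP | gg.
H: inherits non-unit rules of {H} → gSg | ggi | i.
P: inherits non-unit rules of {P} → HH | gg.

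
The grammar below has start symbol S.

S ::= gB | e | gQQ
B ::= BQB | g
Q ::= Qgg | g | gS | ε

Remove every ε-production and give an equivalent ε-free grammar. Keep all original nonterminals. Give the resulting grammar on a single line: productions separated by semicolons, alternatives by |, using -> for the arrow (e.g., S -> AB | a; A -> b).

S -> e | g | gB | gQ | gQQ; B -> g | BB | BQB; Q -> g | gS | gg | Qgg

Nullable set: {Q}.
S -> gQQ: Q, Q nullable, giving g | gQ | gQQ.
B -> BQB: Q nullable, giving BB | BQB.
Drop Q -> ε.
Q -> Qgg: Q nullable, giving Qgg | gg.
Unchanged (no nullable symbols): S -> e; S -> gB; B -> g; Q -> g; Q -> gS.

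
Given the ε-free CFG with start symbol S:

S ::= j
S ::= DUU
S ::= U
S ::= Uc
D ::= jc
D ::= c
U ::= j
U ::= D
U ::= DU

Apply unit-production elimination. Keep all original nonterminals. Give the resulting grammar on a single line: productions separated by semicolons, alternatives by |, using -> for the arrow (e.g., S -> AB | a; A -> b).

Unit productions: S->U, U->D.
Unit pairs (A ⇒* B via units): (S,D), (S,U), (U,D).
S: inherits non-unit rules of {D, S, U} → DU | DUU | Uc | c | j | jc.
D: inherits non-unit rules of {D} → c | jc.
U: inherits non-unit rules of {D, U} → DU | c | j | jc.

S -> c | j | DU | Uc | jc | DUU; D -> c | jc; U -> c | j | DU | jc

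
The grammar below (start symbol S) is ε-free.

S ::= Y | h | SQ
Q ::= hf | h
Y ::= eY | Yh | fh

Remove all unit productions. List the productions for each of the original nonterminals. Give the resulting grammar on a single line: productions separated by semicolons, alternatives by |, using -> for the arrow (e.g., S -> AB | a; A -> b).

S -> h | SQ | Yh | eY | fh; Q -> h | hf; Y -> Yh | eY | fh

Unit productions: S->Y.
Unit pairs (A ⇒* B via units): (S,Y).
S: inherits non-unit rules of {S, Y} → SQ | Yh | eY | fh | h.
Q: inherits non-unit rules of {Q} → h | hf.
Y: inherits non-unit rules of {Y} → Yh | eY | fh.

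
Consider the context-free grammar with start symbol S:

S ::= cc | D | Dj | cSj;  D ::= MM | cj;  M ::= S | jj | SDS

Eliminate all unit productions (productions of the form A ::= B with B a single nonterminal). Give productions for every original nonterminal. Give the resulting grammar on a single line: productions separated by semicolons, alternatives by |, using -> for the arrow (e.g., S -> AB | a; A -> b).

Unit productions: M->S, S->D.
Unit pairs (A ⇒* B via units): (M,D), (M,S), (S,D).
S: inherits non-unit rules of {D, S} → Dj | MM | cSj | cc | cj.
D: inherits non-unit rules of {D} → MM | cj.
M: inherits non-unit rules of {D, M, S} → Dj | MM | SDS | cSj | cc | cj | jj.

S -> Dj | MM | cc | cj | cSj; D -> MM | cj; M -> Dj | MM | cc | cj | jj | SDS | cSj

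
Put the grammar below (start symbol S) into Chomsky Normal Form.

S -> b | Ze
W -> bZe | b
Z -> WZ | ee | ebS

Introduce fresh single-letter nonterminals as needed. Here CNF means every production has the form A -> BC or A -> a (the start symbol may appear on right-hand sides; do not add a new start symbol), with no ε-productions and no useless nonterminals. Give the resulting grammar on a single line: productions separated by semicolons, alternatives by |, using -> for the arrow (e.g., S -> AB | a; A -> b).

No ε-productions.
No unit productions to eliminate.
TERM: introduce B -> b, A -> e and substitute in every rule of length ≥2.
BIN: W -> BZA becomes W -> BC, C -> ZA; Z -> ABS becomes Z -> AD, D -> BS.

S -> b | ZA; A -> e; B -> b; C -> ZA; D -> BS; W -> b | BC; Z -> AA | AD | WZ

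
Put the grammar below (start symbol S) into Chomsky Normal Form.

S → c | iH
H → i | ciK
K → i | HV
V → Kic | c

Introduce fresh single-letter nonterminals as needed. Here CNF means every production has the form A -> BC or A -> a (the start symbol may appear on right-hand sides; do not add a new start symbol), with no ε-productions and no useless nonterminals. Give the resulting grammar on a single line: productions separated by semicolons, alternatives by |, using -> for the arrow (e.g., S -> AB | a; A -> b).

No ε-productions.
No unit productions to eliminate.
TERM: introduce A -> c, B -> i and substitute in every rule of length ≥2.
BIN: H -> ABK becomes H -> AC, C -> BK; V -> KBA becomes V -> KD, D -> BA.

S -> c | BH; A -> c; B -> i; C -> BK; D -> BA; H -> i | AC; K -> i | HV; V -> c | KD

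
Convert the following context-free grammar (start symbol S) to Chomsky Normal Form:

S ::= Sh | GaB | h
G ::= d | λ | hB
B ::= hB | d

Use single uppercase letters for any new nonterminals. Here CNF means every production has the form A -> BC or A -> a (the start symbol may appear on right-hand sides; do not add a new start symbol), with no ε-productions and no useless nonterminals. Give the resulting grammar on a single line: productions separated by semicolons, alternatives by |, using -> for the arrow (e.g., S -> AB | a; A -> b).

Nullable: {G}; after ε-elimination: S -> h | Sh | aB | GaB; B -> d | hB; G -> d | hB.
No unit productions to eliminate.
TERM: introduce C -> a, A -> h and substitute in every rule of length ≥2.
BIN: S -> GCB becomes S -> GD, D -> CB.

S -> h | CB | GD | SA; A -> h; B -> d | AB; C -> a; D -> CB; G -> d | AB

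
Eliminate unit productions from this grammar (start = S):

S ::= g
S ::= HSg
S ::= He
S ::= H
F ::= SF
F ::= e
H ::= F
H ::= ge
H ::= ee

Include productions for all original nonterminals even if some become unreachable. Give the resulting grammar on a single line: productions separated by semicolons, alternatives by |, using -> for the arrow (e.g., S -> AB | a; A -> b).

Unit productions: H->F, S->H.
Unit pairs (A ⇒* B via units): (H,F), (S,F), (S,H).
S: inherits non-unit rules of {F, H, S} → HSg | He | SF | e | ee | g | ge.
F: inherits non-unit rules of {F} → SF | e.
H: inherits non-unit rules of {F, H} → SF | e | ee | ge.

S -> e | g | He | SF | ee | ge | HSg; F -> e | SF; H -> e | SF | ee | ge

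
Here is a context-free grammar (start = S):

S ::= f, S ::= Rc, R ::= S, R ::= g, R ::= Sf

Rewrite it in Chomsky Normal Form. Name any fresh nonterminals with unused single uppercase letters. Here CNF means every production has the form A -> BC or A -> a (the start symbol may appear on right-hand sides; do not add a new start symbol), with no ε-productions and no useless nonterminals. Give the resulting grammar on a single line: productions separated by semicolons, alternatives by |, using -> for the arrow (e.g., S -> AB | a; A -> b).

No ε-productions.
After unit-elimination: S -> f | Rc; R -> f | g | Rc | Sf.
TERM: introduce A -> c, B -> f and substitute in every rule of length ≥2.

S -> f | RA; A -> c; B -> f; R -> f | g | RA | SB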